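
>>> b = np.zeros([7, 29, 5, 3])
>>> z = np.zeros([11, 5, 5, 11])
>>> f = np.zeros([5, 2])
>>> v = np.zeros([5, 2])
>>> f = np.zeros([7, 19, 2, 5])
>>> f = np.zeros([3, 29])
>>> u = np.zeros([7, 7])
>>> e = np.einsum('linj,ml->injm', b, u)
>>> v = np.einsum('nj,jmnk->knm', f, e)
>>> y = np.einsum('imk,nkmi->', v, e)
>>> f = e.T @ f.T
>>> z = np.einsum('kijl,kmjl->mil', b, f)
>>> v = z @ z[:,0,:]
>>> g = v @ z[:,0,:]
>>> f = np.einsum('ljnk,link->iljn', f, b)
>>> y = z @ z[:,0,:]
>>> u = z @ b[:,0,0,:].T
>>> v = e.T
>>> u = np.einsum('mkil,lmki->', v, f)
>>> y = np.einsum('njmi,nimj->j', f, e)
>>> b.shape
(7, 29, 5, 3)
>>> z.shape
(3, 29, 3)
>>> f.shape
(29, 7, 3, 5)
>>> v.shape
(7, 3, 5, 29)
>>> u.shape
()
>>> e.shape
(29, 5, 3, 7)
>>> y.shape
(7,)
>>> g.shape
(3, 29, 3)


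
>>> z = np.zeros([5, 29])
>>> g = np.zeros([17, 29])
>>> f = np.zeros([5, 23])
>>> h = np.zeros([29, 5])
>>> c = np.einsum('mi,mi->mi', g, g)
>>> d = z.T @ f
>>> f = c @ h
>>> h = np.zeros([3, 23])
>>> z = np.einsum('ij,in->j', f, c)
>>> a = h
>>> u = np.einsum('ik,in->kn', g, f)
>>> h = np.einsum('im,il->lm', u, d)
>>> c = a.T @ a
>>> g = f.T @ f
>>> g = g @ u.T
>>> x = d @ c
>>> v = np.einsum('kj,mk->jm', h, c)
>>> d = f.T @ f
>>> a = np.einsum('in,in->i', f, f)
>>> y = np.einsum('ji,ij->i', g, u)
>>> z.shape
(5,)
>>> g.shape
(5, 29)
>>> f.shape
(17, 5)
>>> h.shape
(23, 5)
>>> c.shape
(23, 23)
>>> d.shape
(5, 5)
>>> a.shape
(17,)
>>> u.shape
(29, 5)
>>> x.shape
(29, 23)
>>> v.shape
(5, 23)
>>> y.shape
(29,)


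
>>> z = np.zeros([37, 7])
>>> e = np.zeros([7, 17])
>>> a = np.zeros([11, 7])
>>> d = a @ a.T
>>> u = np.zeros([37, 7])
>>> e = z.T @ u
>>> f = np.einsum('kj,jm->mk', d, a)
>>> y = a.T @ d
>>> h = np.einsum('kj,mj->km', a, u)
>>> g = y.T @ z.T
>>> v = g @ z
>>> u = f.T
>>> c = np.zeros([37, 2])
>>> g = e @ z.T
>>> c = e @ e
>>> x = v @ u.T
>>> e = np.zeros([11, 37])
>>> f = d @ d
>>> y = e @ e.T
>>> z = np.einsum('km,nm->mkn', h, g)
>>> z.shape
(37, 11, 7)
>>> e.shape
(11, 37)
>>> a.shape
(11, 7)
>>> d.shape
(11, 11)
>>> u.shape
(11, 7)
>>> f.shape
(11, 11)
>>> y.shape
(11, 11)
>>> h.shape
(11, 37)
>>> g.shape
(7, 37)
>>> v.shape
(11, 7)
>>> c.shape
(7, 7)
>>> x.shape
(11, 11)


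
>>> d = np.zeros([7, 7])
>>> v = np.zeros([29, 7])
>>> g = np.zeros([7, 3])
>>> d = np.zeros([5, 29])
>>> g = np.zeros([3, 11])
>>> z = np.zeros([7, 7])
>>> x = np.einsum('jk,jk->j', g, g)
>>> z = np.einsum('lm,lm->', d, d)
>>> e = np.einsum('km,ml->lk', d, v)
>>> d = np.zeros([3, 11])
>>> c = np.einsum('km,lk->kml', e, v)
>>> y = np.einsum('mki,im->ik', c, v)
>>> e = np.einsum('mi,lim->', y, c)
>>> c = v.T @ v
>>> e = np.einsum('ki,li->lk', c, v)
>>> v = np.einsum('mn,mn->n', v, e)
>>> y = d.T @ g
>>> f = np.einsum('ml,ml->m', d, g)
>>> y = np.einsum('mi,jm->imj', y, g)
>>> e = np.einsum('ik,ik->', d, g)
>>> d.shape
(3, 11)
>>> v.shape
(7,)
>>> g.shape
(3, 11)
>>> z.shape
()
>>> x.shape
(3,)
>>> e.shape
()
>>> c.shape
(7, 7)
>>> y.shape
(11, 11, 3)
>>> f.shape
(3,)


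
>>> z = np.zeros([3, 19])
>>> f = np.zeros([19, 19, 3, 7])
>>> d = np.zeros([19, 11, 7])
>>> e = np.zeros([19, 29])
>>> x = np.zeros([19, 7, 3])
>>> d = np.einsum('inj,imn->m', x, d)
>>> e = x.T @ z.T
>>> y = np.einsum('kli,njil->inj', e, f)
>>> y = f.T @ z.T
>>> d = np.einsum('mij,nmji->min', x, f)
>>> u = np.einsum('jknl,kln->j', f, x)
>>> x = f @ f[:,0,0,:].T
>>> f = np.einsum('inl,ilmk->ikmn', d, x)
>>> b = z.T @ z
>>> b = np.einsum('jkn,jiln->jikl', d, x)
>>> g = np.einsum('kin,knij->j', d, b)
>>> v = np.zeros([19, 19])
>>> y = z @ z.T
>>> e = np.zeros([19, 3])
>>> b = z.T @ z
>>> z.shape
(3, 19)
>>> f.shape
(19, 19, 3, 7)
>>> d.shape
(19, 7, 19)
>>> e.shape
(19, 3)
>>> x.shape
(19, 19, 3, 19)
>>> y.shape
(3, 3)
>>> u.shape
(19,)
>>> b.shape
(19, 19)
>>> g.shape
(3,)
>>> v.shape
(19, 19)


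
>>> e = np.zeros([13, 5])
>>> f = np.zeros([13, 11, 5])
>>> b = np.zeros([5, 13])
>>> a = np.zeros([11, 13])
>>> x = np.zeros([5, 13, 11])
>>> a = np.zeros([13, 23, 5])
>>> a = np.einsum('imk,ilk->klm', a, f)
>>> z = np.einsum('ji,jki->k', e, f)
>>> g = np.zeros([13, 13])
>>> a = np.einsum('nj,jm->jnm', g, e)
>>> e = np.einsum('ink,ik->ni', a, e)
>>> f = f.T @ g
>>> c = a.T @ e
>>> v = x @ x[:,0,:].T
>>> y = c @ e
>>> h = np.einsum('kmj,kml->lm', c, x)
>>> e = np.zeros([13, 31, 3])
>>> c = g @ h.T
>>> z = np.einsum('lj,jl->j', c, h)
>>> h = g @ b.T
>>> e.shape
(13, 31, 3)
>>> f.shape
(5, 11, 13)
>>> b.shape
(5, 13)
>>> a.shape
(13, 13, 5)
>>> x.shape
(5, 13, 11)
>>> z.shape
(11,)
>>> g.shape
(13, 13)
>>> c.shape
(13, 11)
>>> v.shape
(5, 13, 5)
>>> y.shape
(5, 13, 13)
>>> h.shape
(13, 5)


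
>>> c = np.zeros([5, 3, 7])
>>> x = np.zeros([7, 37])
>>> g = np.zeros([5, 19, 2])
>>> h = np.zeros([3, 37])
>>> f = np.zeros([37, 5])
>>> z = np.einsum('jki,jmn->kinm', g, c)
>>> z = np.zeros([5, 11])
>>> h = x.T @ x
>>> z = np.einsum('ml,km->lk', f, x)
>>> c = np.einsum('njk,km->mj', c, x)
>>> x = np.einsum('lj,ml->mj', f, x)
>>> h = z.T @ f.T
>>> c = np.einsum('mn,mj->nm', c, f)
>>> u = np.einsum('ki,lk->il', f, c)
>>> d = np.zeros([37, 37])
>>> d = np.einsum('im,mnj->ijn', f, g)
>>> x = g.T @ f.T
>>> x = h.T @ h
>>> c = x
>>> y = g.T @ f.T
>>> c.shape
(37, 37)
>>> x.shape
(37, 37)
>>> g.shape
(5, 19, 2)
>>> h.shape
(7, 37)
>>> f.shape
(37, 5)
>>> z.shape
(5, 7)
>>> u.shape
(5, 3)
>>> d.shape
(37, 2, 19)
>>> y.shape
(2, 19, 37)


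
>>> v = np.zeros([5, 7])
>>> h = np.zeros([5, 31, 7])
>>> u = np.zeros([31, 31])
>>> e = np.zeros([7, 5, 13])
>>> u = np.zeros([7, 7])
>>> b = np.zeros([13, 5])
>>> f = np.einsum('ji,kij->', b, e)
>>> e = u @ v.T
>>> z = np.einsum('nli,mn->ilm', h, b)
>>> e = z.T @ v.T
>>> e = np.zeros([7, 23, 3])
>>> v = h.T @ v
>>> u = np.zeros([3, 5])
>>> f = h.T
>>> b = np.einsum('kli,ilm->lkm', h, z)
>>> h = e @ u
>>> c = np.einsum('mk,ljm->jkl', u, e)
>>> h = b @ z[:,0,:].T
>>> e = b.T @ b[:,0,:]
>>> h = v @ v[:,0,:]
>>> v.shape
(7, 31, 7)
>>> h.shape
(7, 31, 7)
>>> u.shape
(3, 5)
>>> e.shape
(13, 5, 13)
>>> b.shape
(31, 5, 13)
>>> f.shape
(7, 31, 5)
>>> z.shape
(7, 31, 13)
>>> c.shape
(23, 5, 7)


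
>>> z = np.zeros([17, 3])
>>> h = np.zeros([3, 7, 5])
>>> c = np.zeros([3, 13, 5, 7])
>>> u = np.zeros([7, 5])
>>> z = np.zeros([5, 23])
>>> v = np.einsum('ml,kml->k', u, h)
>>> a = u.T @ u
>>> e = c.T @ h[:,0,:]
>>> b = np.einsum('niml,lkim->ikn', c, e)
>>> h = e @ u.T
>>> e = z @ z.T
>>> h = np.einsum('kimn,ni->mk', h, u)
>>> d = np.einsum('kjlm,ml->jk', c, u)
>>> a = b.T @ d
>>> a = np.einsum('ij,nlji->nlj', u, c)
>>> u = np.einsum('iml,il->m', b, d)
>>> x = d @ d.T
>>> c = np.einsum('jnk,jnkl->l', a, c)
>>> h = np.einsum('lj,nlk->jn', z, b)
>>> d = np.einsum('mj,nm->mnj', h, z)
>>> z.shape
(5, 23)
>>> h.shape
(23, 13)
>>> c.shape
(7,)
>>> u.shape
(5,)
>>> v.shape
(3,)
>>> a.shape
(3, 13, 5)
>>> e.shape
(5, 5)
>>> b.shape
(13, 5, 3)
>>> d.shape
(23, 5, 13)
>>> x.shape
(13, 13)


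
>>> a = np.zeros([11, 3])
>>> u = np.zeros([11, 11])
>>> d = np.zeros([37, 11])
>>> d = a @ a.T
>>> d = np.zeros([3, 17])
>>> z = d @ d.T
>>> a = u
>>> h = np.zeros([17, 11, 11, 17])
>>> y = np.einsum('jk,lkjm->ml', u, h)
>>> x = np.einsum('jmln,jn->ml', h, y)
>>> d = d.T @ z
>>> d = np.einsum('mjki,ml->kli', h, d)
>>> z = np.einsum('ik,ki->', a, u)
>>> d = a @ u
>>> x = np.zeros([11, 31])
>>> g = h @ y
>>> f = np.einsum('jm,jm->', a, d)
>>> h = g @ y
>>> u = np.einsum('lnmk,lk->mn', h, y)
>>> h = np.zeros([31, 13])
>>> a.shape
(11, 11)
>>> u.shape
(11, 11)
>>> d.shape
(11, 11)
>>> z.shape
()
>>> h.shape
(31, 13)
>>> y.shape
(17, 17)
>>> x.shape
(11, 31)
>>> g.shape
(17, 11, 11, 17)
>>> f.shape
()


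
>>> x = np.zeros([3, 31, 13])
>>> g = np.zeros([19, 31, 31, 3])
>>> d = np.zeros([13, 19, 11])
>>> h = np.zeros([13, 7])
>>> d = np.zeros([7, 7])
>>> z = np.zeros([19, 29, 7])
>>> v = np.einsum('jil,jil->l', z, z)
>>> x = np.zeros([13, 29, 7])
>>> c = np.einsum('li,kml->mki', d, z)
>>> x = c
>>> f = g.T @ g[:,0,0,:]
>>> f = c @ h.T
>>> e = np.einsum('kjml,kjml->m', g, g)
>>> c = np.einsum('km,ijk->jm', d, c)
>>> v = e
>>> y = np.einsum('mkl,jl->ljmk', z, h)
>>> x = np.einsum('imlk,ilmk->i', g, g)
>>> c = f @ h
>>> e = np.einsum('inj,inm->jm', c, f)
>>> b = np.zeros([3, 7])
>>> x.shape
(19,)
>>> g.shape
(19, 31, 31, 3)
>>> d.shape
(7, 7)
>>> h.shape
(13, 7)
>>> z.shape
(19, 29, 7)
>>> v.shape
(31,)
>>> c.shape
(29, 19, 7)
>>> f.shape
(29, 19, 13)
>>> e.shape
(7, 13)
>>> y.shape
(7, 13, 19, 29)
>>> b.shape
(3, 7)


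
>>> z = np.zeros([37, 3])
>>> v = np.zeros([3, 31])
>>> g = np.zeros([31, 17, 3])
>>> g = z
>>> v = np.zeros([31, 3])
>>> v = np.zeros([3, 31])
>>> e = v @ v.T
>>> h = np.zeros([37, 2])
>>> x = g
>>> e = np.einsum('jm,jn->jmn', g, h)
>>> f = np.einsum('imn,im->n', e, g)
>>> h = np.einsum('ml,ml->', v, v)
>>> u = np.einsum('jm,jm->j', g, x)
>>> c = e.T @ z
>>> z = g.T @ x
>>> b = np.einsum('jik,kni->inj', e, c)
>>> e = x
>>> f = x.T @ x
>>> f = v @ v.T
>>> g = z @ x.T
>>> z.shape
(3, 3)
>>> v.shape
(3, 31)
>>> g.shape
(3, 37)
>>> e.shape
(37, 3)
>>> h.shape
()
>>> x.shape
(37, 3)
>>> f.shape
(3, 3)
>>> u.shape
(37,)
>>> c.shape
(2, 3, 3)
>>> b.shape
(3, 3, 37)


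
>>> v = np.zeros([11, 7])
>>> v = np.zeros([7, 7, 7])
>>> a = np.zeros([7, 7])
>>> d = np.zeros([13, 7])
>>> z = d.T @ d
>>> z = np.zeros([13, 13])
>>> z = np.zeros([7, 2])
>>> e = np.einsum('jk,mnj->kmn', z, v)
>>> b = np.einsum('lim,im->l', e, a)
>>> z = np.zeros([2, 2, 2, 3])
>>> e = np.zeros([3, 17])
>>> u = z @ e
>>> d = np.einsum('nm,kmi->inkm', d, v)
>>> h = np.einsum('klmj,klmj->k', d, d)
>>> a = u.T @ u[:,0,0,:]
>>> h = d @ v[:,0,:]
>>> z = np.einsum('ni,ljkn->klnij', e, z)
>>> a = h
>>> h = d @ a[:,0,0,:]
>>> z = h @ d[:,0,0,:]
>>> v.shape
(7, 7, 7)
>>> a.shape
(7, 13, 7, 7)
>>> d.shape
(7, 13, 7, 7)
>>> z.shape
(7, 13, 7, 7)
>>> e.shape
(3, 17)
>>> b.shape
(2,)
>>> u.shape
(2, 2, 2, 17)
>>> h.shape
(7, 13, 7, 7)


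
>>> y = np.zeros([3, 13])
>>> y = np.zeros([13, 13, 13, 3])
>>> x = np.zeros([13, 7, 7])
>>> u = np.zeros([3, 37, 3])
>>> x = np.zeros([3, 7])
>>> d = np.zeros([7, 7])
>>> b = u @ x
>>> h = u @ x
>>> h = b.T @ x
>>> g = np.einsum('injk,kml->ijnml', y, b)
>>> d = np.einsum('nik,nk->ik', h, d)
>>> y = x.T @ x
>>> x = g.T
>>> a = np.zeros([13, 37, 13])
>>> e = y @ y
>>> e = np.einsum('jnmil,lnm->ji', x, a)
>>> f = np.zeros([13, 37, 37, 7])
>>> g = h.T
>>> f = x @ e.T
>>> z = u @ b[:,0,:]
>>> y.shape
(7, 7)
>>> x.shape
(7, 37, 13, 13, 13)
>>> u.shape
(3, 37, 3)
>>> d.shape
(37, 7)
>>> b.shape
(3, 37, 7)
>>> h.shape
(7, 37, 7)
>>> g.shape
(7, 37, 7)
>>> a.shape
(13, 37, 13)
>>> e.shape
(7, 13)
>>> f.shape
(7, 37, 13, 13, 7)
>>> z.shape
(3, 37, 7)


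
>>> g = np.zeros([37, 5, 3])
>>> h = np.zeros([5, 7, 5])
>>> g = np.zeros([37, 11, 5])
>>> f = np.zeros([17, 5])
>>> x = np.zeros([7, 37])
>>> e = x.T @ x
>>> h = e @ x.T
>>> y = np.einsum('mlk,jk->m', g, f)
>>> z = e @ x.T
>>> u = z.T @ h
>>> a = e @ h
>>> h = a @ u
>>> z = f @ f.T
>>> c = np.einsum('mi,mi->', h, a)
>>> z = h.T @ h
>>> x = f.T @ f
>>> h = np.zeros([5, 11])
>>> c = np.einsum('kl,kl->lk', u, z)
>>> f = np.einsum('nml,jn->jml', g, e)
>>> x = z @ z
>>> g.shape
(37, 11, 5)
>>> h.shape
(5, 11)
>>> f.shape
(37, 11, 5)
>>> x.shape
(7, 7)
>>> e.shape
(37, 37)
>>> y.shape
(37,)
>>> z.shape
(7, 7)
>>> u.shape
(7, 7)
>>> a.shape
(37, 7)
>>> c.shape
(7, 7)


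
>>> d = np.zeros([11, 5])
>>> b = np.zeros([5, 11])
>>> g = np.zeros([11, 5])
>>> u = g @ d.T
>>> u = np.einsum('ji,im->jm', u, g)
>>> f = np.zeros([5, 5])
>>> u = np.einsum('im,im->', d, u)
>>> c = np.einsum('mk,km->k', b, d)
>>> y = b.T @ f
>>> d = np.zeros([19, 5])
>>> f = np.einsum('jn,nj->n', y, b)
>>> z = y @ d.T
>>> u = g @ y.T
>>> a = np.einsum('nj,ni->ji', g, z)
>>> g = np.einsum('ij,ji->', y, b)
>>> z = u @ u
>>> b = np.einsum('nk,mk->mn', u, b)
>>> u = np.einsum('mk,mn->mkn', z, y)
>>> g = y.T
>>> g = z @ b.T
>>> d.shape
(19, 5)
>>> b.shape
(5, 11)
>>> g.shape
(11, 5)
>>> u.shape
(11, 11, 5)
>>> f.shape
(5,)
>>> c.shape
(11,)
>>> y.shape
(11, 5)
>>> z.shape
(11, 11)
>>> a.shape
(5, 19)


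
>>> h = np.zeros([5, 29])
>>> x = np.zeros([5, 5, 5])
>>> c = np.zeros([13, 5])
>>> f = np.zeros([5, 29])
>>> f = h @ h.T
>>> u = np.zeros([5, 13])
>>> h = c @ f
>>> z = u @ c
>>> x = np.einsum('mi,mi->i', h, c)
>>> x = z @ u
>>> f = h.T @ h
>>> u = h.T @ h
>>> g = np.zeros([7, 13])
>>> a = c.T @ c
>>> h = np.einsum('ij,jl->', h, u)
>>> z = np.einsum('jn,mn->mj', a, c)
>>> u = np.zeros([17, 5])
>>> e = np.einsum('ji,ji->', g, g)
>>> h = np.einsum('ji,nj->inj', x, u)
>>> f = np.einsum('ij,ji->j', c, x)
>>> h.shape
(13, 17, 5)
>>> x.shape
(5, 13)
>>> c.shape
(13, 5)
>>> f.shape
(5,)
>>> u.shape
(17, 5)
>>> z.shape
(13, 5)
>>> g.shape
(7, 13)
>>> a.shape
(5, 5)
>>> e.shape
()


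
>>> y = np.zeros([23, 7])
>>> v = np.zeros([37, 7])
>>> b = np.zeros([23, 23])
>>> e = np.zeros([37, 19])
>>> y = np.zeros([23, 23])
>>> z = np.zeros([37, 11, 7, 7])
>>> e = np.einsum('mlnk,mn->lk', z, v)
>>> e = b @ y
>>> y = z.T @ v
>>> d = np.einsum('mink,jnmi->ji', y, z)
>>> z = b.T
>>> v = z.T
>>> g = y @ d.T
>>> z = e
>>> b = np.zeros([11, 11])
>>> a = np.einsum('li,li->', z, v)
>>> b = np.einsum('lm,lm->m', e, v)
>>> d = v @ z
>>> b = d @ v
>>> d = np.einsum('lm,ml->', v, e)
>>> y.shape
(7, 7, 11, 7)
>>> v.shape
(23, 23)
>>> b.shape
(23, 23)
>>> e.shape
(23, 23)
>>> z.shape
(23, 23)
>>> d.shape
()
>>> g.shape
(7, 7, 11, 37)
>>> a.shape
()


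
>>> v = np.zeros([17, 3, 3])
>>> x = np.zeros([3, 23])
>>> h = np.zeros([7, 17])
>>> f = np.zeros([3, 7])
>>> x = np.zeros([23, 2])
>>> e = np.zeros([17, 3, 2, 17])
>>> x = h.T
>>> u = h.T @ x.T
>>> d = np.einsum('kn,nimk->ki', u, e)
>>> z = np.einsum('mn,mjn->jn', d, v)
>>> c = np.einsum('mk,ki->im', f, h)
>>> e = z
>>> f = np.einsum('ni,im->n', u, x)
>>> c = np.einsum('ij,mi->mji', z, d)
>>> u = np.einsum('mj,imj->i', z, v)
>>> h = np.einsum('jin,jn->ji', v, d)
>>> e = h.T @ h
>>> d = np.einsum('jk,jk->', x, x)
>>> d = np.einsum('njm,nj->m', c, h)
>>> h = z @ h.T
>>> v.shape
(17, 3, 3)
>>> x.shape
(17, 7)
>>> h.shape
(3, 17)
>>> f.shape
(17,)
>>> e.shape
(3, 3)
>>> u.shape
(17,)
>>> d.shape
(3,)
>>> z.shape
(3, 3)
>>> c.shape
(17, 3, 3)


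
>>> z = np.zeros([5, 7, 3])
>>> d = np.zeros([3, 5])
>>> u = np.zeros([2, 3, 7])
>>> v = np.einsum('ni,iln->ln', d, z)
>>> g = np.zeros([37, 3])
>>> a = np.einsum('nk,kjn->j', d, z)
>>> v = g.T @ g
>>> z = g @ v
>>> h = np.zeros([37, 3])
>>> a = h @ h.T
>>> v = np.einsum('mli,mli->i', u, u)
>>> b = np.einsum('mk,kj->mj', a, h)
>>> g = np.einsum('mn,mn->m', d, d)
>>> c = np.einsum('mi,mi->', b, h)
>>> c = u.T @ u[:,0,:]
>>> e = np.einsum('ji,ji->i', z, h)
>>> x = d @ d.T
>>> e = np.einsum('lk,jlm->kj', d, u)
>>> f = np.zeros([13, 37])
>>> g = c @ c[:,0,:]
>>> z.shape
(37, 3)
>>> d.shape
(3, 5)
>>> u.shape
(2, 3, 7)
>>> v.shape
(7,)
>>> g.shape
(7, 3, 7)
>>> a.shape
(37, 37)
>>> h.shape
(37, 3)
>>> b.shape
(37, 3)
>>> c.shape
(7, 3, 7)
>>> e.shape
(5, 2)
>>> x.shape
(3, 3)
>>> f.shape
(13, 37)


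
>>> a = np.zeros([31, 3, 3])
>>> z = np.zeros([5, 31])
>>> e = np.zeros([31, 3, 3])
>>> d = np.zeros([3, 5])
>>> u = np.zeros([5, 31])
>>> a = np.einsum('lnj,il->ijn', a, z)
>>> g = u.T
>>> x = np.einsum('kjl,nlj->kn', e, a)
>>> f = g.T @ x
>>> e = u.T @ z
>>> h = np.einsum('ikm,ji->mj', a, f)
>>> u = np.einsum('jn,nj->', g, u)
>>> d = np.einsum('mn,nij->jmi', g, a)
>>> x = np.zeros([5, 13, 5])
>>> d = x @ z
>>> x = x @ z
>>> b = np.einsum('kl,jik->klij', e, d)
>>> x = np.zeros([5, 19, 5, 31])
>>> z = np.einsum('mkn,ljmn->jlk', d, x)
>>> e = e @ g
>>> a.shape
(5, 3, 3)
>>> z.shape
(19, 5, 13)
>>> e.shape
(31, 5)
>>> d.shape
(5, 13, 31)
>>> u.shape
()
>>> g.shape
(31, 5)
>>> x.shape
(5, 19, 5, 31)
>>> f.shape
(5, 5)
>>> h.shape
(3, 5)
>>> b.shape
(31, 31, 13, 5)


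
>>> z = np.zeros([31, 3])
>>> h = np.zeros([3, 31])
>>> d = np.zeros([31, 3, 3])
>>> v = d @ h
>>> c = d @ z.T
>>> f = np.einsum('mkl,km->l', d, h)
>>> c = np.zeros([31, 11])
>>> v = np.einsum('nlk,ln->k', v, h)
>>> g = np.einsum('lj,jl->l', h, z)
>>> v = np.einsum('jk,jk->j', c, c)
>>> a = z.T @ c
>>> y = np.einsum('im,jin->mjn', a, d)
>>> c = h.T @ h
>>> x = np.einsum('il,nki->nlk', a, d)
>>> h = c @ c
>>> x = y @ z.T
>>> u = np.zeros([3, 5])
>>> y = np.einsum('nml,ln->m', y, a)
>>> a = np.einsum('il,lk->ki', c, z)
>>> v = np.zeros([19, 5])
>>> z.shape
(31, 3)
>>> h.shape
(31, 31)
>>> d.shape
(31, 3, 3)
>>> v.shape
(19, 5)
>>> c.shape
(31, 31)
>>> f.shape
(3,)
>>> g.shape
(3,)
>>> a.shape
(3, 31)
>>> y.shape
(31,)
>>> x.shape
(11, 31, 31)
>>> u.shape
(3, 5)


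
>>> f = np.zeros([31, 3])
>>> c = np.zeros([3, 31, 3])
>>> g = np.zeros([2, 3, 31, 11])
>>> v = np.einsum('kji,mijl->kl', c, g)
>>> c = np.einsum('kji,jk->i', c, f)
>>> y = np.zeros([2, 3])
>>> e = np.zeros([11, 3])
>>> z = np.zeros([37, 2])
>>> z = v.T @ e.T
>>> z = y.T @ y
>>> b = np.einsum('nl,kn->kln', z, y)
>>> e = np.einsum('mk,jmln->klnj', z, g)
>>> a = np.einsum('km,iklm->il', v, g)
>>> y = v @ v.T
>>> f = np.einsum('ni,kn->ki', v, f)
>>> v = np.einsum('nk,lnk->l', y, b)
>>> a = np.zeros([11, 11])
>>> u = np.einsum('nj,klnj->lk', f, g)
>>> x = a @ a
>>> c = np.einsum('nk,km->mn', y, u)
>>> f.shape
(31, 11)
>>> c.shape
(2, 3)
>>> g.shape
(2, 3, 31, 11)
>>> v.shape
(2,)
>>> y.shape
(3, 3)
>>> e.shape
(3, 31, 11, 2)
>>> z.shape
(3, 3)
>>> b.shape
(2, 3, 3)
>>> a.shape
(11, 11)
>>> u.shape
(3, 2)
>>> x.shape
(11, 11)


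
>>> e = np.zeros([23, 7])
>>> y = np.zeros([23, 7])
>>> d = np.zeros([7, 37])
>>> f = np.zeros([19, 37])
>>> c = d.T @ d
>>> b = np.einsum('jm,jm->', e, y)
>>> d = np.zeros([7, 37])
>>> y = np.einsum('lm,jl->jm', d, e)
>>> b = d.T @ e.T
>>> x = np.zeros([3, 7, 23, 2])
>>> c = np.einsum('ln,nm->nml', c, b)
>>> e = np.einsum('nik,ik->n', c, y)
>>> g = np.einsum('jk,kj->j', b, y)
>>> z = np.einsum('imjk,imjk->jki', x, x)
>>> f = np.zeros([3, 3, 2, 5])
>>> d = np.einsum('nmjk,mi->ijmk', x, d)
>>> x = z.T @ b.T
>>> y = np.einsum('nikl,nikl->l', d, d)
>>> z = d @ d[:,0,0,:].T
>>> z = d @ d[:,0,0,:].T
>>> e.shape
(37,)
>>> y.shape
(2,)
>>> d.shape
(37, 23, 7, 2)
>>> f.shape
(3, 3, 2, 5)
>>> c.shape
(37, 23, 37)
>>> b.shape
(37, 23)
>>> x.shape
(3, 2, 37)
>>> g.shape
(37,)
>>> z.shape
(37, 23, 7, 37)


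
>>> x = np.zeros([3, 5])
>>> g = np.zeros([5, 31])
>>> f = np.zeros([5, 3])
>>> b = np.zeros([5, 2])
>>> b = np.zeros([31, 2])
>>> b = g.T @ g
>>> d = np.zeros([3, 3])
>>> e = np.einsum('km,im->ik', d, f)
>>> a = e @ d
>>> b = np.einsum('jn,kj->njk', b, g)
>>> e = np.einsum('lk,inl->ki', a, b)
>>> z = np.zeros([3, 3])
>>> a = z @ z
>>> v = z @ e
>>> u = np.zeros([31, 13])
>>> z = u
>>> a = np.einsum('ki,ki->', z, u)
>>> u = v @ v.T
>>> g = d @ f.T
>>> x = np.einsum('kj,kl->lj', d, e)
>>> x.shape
(31, 3)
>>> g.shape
(3, 5)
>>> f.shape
(5, 3)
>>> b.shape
(31, 31, 5)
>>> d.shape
(3, 3)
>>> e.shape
(3, 31)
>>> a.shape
()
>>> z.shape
(31, 13)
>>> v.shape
(3, 31)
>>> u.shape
(3, 3)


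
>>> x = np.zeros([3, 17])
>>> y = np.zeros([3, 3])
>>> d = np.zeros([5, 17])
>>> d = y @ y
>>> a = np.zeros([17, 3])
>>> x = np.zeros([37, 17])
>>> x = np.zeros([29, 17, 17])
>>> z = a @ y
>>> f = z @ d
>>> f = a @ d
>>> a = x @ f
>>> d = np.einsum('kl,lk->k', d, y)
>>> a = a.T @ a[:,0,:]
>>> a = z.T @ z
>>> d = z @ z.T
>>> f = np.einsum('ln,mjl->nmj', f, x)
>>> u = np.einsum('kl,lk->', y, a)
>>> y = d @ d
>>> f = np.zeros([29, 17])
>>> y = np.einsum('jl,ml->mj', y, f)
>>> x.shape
(29, 17, 17)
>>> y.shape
(29, 17)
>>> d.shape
(17, 17)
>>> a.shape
(3, 3)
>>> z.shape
(17, 3)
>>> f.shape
(29, 17)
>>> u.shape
()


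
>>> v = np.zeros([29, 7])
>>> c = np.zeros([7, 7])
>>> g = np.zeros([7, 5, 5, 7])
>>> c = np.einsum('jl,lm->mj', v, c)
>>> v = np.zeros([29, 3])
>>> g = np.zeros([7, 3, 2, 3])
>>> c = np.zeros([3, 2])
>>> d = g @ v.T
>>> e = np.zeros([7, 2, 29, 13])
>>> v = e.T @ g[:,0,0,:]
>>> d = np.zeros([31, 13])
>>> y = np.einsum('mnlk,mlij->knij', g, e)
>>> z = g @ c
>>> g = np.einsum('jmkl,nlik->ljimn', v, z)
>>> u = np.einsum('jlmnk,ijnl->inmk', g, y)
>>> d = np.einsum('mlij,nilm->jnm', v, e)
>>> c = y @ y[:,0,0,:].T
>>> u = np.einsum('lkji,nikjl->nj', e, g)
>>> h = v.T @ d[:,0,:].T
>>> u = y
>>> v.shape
(13, 29, 2, 3)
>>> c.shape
(3, 3, 29, 3)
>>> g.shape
(3, 13, 2, 29, 7)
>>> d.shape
(3, 7, 13)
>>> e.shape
(7, 2, 29, 13)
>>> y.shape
(3, 3, 29, 13)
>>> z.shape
(7, 3, 2, 2)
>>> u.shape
(3, 3, 29, 13)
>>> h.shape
(3, 2, 29, 3)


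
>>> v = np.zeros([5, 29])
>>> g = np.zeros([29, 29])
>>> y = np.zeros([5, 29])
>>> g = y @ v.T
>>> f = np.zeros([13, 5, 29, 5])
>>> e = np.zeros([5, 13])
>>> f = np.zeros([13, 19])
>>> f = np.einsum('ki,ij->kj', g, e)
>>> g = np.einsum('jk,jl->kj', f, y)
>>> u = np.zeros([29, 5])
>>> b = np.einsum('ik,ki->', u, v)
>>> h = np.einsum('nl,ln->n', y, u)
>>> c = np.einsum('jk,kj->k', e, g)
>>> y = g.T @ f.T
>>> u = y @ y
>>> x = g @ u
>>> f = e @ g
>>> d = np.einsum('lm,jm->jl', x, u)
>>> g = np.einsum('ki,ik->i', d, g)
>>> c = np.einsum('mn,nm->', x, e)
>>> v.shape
(5, 29)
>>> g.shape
(13,)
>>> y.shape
(5, 5)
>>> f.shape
(5, 5)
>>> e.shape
(5, 13)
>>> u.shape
(5, 5)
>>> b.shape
()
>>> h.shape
(5,)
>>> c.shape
()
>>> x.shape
(13, 5)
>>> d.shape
(5, 13)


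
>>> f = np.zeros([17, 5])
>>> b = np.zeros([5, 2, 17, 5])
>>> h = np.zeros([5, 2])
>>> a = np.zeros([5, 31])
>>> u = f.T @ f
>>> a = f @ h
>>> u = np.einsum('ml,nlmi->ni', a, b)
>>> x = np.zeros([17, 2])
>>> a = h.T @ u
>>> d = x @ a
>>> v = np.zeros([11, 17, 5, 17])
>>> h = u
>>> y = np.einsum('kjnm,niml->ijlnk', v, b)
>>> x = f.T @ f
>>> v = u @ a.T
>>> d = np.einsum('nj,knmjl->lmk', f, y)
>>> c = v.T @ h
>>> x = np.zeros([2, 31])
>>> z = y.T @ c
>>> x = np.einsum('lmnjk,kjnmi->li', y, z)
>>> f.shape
(17, 5)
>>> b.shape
(5, 2, 17, 5)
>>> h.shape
(5, 5)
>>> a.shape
(2, 5)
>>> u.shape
(5, 5)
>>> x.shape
(2, 5)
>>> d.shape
(11, 5, 2)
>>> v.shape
(5, 2)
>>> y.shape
(2, 17, 5, 5, 11)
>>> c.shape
(2, 5)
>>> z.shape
(11, 5, 5, 17, 5)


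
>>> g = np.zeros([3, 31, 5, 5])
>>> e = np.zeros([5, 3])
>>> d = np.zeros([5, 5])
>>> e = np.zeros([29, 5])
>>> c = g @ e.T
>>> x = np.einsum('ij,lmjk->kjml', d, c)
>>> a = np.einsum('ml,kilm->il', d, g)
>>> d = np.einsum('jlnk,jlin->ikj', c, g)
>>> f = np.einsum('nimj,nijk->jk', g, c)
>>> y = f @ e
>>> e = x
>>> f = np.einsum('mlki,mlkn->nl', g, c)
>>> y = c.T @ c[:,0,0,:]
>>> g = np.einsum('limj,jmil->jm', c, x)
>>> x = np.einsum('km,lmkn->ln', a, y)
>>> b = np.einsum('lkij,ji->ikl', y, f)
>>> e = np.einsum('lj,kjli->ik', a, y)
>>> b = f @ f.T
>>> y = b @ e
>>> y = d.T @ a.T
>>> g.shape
(29, 5)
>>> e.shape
(29, 29)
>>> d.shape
(5, 29, 3)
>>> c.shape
(3, 31, 5, 29)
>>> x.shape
(29, 29)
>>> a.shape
(31, 5)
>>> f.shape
(29, 31)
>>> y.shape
(3, 29, 31)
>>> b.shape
(29, 29)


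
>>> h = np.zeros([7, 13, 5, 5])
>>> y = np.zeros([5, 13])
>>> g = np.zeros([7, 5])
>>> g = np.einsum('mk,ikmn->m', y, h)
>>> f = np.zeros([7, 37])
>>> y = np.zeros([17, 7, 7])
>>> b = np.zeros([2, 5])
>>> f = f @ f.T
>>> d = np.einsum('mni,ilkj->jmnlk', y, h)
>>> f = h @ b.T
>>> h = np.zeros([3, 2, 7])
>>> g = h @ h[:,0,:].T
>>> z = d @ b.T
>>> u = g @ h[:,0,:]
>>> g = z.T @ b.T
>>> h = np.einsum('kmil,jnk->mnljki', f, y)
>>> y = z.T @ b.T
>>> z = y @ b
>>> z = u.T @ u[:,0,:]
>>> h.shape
(13, 7, 2, 17, 7, 5)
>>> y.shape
(2, 13, 7, 17, 2)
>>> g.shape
(2, 13, 7, 17, 2)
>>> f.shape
(7, 13, 5, 2)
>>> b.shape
(2, 5)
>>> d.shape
(5, 17, 7, 13, 5)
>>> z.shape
(7, 2, 7)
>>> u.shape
(3, 2, 7)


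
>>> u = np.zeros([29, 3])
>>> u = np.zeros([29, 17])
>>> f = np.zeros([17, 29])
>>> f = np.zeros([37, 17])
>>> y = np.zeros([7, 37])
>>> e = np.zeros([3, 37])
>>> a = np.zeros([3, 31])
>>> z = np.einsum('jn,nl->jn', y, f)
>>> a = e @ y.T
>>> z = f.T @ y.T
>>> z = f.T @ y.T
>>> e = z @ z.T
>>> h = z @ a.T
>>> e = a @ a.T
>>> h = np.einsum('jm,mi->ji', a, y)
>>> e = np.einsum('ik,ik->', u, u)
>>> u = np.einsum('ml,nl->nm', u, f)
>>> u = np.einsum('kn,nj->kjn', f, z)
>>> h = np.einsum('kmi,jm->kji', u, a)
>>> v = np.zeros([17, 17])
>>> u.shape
(37, 7, 17)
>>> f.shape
(37, 17)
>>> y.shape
(7, 37)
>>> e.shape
()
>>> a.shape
(3, 7)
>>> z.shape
(17, 7)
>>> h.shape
(37, 3, 17)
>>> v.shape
(17, 17)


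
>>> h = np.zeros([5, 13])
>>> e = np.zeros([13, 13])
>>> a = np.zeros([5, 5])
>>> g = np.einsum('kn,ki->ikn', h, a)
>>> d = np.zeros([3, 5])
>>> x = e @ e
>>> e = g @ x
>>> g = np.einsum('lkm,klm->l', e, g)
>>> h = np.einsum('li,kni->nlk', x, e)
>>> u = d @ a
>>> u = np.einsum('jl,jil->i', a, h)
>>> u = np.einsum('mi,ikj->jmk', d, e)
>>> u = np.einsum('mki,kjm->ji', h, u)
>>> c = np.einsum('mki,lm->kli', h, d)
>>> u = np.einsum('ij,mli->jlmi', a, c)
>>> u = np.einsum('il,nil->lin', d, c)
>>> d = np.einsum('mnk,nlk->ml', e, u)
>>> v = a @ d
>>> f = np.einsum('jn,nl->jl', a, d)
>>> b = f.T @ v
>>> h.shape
(5, 13, 5)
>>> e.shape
(5, 5, 13)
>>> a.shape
(5, 5)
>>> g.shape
(5,)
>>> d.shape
(5, 3)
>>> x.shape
(13, 13)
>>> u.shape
(5, 3, 13)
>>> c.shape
(13, 3, 5)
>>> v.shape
(5, 3)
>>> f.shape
(5, 3)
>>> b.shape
(3, 3)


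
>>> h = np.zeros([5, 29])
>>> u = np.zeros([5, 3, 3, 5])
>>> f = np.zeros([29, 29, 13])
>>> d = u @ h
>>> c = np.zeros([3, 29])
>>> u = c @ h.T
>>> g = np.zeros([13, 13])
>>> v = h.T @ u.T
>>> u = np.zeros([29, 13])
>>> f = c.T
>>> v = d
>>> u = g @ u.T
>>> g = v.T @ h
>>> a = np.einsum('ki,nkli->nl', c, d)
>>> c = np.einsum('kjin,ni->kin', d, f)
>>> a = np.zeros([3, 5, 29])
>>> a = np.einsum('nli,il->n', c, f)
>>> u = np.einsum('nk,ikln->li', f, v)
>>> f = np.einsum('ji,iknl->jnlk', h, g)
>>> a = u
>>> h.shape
(5, 29)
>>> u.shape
(3, 5)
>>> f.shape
(5, 3, 29, 3)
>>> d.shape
(5, 3, 3, 29)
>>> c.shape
(5, 3, 29)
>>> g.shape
(29, 3, 3, 29)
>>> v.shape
(5, 3, 3, 29)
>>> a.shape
(3, 5)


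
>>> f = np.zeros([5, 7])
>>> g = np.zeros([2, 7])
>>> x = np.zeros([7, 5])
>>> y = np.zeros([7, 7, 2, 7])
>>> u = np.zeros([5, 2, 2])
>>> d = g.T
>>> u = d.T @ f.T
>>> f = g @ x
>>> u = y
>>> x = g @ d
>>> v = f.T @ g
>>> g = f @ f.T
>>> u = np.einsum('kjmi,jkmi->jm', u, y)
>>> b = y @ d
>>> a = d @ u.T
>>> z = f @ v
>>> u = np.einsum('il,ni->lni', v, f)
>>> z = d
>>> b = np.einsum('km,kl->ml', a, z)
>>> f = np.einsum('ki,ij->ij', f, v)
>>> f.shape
(5, 7)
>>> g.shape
(2, 2)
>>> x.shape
(2, 2)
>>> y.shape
(7, 7, 2, 7)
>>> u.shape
(7, 2, 5)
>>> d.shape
(7, 2)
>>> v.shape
(5, 7)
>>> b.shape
(7, 2)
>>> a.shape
(7, 7)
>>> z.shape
(7, 2)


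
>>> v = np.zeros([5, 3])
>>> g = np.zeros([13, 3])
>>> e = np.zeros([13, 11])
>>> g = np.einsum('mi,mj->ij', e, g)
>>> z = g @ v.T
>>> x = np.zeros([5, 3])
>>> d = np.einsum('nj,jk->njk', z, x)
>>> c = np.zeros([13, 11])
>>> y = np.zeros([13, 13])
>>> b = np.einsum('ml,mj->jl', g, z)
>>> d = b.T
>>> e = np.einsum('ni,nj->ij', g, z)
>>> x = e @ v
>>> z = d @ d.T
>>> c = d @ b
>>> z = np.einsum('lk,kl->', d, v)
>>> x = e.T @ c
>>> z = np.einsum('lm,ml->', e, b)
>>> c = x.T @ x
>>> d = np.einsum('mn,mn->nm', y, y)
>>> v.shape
(5, 3)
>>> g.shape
(11, 3)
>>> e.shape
(3, 5)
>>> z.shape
()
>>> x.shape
(5, 3)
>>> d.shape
(13, 13)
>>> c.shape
(3, 3)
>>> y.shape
(13, 13)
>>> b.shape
(5, 3)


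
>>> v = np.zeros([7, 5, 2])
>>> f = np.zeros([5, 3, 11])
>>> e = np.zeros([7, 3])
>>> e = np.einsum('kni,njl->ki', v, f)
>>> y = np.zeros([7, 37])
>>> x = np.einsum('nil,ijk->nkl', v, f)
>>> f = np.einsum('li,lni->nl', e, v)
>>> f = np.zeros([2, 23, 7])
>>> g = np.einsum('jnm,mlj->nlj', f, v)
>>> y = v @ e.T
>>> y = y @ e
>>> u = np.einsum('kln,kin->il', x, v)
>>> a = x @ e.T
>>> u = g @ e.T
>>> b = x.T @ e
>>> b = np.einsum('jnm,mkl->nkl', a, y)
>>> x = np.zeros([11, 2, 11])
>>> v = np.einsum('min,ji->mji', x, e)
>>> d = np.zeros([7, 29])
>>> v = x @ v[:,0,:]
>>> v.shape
(11, 2, 2)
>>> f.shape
(2, 23, 7)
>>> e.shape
(7, 2)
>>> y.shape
(7, 5, 2)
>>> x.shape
(11, 2, 11)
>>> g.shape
(23, 5, 2)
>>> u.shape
(23, 5, 7)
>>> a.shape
(7, 11, 7)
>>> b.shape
(11, 5, 2)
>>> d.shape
(7, 29)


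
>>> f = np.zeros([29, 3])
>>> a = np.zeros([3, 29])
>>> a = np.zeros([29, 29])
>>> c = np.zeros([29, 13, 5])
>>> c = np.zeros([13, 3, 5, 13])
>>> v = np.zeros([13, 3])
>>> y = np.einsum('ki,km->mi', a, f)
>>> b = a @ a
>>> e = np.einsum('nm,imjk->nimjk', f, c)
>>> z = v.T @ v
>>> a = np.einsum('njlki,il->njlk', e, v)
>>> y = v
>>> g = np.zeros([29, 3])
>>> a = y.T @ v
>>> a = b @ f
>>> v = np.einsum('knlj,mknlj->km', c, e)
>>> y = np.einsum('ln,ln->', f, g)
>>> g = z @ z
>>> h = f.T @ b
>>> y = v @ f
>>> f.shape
(29, 3)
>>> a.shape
(29, 3)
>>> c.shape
(13, 3, 5, 13)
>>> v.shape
(13, 29)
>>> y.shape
(13, 3)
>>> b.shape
(29, 29)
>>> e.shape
(29, 13, 3, 5, 13)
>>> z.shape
(3, 3)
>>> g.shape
(3, 3)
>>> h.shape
(3, 29)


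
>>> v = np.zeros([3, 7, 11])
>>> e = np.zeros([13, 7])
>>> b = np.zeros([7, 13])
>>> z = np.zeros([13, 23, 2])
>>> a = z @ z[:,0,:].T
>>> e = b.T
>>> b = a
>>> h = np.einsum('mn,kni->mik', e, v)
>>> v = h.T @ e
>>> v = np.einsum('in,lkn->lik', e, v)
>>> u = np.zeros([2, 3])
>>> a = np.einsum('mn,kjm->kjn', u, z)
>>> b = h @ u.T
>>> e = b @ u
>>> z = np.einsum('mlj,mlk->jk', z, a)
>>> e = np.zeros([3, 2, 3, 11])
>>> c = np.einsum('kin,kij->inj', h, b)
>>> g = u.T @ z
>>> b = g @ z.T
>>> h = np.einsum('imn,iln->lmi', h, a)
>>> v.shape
(3, 13, 11)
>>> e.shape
(3, 2, 3, 11)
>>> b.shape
(3, 2)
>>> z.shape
(2, 3)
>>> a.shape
(13, 23, 3)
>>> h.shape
(23, 11, 13)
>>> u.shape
(2, 3)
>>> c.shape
(11, 3, 2)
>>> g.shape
(3, 3)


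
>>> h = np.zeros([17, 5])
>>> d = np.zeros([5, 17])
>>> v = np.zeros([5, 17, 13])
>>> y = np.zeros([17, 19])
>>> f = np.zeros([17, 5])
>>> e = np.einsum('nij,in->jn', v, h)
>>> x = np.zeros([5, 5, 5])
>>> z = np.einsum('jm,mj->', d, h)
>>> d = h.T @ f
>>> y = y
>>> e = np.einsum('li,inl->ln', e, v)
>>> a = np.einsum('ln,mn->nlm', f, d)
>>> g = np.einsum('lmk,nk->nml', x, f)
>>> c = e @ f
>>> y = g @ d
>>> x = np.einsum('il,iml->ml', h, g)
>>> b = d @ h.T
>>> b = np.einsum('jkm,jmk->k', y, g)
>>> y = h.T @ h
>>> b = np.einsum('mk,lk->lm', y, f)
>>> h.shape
(17, 5)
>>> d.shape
(5, 5)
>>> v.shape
(5, 17, 13)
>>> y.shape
(5, 5)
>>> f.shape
(17, 5)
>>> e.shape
(13, 17)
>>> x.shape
(5, 5)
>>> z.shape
()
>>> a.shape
(5, 17, 5)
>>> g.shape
(17, 5, 5)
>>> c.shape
(13, 5)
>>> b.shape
(17, 5)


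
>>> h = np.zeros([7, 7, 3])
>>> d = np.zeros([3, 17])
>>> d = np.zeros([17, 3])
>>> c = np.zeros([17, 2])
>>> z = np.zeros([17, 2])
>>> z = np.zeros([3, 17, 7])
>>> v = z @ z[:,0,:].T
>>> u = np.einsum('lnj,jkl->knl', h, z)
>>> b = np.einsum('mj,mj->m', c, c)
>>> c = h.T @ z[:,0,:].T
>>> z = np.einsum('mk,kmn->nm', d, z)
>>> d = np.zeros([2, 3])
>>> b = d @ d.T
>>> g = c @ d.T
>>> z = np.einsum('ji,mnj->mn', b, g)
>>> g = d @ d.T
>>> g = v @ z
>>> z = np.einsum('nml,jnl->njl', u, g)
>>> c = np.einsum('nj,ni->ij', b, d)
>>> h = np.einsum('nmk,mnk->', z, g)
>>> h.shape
()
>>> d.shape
(2, 3)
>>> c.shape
(3, 2)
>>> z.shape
(17, 3, 7)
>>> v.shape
(3, 17, 3)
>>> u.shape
(17, 7, 7)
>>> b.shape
(2, 2)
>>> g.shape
(3, 17, 7)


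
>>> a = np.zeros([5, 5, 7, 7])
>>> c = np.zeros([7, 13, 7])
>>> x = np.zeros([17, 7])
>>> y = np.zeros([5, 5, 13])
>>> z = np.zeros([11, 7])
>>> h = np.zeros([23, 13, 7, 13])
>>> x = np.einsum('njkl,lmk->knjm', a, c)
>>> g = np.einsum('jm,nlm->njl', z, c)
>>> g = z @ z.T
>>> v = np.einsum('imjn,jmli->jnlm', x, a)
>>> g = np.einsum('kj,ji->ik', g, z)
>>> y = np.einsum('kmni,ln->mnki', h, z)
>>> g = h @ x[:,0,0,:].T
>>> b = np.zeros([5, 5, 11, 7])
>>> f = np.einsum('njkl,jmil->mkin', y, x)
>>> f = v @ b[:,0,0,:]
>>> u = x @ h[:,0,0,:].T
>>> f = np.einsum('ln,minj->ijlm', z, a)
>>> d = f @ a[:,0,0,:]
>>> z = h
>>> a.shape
(5, 5, 7, 7)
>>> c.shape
(7, 13, 7)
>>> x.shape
(7, 5, 5, 13)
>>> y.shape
(13, 7, 23, 13)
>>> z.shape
(23, 13, 7, 13)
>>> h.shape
(23, 13, 7, 13)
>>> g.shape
(23, 13, 7, 7)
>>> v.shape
(5, 13, 7, 5)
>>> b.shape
(5, 5, 11, 7)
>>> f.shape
(5, 7, 11, 5)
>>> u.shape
(7, 5, 5, 23)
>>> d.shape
(5, 7, 11, 7)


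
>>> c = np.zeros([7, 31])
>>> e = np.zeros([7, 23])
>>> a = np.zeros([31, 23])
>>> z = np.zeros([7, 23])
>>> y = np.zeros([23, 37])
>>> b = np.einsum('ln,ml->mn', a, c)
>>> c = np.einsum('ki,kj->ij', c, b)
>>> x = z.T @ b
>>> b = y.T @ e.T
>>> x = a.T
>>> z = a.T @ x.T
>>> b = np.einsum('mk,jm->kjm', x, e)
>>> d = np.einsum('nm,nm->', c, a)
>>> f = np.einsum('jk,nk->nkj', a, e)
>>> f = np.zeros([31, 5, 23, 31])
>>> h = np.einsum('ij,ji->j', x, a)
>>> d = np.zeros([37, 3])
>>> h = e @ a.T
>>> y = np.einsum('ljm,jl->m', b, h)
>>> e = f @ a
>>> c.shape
(31, 23)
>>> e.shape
(31, 5, 23, 23)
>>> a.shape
(31, 23)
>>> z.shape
(23, 23)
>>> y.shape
(23,)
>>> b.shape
(31, 7, 23)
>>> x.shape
(23, 31)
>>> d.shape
(37, 3)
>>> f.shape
(31, 5, 23, 31)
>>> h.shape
(7, 31)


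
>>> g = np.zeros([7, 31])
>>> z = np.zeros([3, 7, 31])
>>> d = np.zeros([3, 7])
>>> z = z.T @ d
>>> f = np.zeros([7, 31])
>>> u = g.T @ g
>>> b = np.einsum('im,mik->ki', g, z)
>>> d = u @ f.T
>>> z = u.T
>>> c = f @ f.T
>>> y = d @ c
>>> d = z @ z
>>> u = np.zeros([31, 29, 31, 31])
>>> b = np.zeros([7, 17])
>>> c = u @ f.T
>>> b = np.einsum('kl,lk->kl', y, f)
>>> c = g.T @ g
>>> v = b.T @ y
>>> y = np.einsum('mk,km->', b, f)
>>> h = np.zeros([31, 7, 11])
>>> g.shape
(7, 31)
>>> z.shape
(31, 31)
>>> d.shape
(31, 31)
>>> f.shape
(7, 31)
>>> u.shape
(31, 29, 31, 31)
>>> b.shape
(31, 7)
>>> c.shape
(31, 31)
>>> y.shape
()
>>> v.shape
(7, 7)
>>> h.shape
(31, 7, 11)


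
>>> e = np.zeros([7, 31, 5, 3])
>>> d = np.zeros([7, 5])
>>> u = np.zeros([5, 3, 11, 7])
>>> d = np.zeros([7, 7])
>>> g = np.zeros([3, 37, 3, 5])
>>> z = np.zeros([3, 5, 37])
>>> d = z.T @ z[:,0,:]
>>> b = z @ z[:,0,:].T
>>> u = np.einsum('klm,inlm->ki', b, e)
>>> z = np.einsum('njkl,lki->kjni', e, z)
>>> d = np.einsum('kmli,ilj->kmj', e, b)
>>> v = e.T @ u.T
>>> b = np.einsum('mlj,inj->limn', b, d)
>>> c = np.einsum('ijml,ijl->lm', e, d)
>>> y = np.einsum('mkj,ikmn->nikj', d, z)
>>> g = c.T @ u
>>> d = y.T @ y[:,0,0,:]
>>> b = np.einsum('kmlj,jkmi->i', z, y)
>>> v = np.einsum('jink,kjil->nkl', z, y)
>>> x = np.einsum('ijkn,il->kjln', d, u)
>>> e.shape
(7, 31, 5, 3)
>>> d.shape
(3, 31, 5, 3)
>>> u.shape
(3, 7)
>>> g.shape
(5, 7)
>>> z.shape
(5, 31, 7, 37)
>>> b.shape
(3,)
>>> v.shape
(7, 37, 3)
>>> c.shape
(3, 5)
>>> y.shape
(37, 5, 31, 3)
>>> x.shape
(5, 31, 7, 3)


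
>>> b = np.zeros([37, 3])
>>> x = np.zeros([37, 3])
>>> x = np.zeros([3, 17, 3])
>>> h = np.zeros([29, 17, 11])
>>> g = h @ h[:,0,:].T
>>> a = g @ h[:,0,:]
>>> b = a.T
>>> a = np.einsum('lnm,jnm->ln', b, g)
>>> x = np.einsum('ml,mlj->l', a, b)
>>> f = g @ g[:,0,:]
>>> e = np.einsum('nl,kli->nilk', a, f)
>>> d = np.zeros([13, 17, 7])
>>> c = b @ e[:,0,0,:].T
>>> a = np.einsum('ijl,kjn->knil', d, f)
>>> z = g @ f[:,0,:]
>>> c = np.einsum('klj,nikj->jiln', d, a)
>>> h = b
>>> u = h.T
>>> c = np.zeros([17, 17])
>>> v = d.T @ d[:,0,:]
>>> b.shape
(11, 17, 29)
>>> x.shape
(17,)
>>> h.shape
(11, 17, 29)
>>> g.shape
(29, 17, 29)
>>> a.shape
(29, 29, 13, 7)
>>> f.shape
(29, 17, 29)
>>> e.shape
(11, 29, 17, 29)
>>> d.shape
(13, 17, 7)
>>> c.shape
(17, 17)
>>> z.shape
(29, 17, 29)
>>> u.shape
(29, 17, 11)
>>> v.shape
(7, 17, 7)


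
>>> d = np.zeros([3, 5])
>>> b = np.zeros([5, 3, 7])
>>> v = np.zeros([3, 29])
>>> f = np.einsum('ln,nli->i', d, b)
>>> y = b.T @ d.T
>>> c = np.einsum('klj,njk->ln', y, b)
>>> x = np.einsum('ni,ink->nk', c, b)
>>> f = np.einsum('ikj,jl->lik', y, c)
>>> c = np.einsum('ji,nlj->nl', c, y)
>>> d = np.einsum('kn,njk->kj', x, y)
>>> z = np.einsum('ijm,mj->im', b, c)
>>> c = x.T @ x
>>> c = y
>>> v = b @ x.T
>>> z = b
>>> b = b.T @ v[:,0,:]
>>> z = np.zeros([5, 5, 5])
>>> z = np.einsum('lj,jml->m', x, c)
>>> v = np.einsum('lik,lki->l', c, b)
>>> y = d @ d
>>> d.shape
(3, 3)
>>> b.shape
(7, 3, 3)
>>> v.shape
(7,)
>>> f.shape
(5, 7, 3)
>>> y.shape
(3, 3)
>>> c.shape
(7, 3, 3)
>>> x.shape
(3, 7)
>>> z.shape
(3,)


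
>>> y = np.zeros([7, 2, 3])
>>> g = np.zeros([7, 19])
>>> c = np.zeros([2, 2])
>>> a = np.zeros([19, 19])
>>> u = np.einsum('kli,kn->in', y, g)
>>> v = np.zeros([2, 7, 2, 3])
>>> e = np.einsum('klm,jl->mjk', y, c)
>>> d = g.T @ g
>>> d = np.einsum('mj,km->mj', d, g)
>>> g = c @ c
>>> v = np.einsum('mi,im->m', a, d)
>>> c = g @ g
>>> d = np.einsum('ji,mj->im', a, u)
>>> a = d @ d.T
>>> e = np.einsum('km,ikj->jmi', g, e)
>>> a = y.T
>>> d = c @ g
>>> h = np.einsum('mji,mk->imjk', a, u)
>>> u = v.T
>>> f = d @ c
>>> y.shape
(7, 2, 3)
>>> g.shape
(2, 2)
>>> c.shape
(2, 2)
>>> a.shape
(3, 2, 7)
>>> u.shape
(19,)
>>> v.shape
(19,)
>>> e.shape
(7, 2, 3)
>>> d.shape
(2, 2)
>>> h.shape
(7, 3, 2, 19)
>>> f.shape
(2, 2)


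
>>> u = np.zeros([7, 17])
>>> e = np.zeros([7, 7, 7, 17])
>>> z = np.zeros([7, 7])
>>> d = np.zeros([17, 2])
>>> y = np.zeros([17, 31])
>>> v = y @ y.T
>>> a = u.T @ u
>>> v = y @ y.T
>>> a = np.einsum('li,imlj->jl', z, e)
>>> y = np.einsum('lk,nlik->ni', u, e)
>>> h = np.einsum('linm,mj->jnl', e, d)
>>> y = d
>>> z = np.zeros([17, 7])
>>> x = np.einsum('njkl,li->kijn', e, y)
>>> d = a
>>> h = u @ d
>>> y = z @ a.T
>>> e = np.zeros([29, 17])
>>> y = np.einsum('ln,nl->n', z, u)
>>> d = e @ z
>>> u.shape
(7, 17)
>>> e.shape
(29, 17)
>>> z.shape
(17, 7)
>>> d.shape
(29, 7)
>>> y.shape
(7,)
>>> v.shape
(17, 17)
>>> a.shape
(17, 7)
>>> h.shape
(7, 7)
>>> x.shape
(7, 2, 7, 7)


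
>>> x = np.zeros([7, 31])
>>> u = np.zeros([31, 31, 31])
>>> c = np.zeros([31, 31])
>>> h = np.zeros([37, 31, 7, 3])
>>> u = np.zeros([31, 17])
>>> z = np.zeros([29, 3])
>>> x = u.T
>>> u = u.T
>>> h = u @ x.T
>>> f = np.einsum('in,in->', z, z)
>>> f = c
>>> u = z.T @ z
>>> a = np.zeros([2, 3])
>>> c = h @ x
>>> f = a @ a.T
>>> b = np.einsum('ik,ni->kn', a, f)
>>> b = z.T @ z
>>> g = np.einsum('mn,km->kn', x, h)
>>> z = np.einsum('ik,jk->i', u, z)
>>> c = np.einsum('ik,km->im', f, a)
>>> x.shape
(17, 31)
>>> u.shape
(3, 3)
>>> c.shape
(2, 3)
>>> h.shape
(17, 17)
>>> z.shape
(3,)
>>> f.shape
(2, 2)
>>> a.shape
(2, 3)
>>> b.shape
(3, 3)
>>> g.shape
(17, 31)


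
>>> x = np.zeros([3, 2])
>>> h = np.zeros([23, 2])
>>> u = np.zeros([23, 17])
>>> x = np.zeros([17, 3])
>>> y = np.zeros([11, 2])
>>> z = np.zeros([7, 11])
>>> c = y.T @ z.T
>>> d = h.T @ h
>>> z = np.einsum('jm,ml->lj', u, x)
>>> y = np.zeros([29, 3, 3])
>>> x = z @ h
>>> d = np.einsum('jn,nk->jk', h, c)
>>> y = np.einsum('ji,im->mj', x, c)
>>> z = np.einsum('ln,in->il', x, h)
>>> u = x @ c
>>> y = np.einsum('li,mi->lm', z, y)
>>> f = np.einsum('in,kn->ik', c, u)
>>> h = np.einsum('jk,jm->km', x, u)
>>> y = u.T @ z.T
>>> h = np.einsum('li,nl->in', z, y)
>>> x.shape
(3, 2)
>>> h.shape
(3, 7)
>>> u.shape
(3, 7)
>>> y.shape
(7, 23)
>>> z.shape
(23, 3)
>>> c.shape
(2, 7)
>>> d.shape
(23, 7)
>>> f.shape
(2, 3)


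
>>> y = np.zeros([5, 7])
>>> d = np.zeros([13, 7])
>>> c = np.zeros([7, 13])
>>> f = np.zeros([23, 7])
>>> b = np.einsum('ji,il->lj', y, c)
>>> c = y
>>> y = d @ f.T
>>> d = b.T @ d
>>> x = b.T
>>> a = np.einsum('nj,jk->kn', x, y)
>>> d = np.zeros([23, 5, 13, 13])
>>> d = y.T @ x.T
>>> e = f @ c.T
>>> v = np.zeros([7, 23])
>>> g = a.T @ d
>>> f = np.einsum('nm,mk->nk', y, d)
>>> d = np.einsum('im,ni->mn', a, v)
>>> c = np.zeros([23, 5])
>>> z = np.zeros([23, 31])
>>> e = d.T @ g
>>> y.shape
(13, 23)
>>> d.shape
(5, 7)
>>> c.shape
(23, 5)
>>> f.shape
(13, 5)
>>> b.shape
(13, 5)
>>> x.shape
(5, 13)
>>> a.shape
(23, 5)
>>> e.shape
(7, 5)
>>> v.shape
(7, 23)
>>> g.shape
(5, 5)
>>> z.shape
(23, 31)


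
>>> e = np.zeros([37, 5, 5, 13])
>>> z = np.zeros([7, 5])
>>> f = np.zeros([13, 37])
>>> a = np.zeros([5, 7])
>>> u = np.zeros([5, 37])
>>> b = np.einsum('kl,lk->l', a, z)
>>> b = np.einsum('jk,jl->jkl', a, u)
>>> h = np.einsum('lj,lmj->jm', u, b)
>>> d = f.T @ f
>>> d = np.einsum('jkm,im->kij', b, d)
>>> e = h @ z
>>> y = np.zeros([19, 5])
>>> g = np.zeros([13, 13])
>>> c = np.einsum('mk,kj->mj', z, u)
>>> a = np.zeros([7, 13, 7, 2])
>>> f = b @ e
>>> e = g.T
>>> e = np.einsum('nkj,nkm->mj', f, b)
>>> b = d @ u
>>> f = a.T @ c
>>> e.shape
(37, 5)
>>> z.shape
(7, 5)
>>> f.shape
(2, 7, 13, 37)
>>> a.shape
(7, 13, 7, 2)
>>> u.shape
(5, 37)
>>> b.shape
(7, 37, 37)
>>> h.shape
(37, 7)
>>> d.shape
(7, 37, 5)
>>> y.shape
(19, 5)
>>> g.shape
(13, 13)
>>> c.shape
(7, 37)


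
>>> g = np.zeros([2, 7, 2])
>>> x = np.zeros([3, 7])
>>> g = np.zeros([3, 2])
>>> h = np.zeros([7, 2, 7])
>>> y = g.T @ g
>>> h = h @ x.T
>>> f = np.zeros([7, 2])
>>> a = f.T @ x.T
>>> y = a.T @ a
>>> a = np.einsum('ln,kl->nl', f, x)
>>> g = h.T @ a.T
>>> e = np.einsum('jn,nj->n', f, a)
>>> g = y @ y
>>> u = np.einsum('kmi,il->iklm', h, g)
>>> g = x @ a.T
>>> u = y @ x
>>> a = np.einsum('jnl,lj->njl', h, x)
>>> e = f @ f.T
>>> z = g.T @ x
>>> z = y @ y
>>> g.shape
(3, 2)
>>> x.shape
(3, 7)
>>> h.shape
(7, 2, 3)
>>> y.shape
(3, 3)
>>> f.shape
(7, 2)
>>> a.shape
(2, 7, 3)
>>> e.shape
(7, 7)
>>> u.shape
(3, 7)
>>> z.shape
(3, 3)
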